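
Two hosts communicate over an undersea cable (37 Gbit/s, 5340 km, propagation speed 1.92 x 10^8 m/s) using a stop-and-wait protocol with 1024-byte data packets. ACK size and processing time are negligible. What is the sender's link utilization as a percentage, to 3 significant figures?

0.000398 %

t_tx = L/R = 8192/37000000000 = 2.21405e-07 s.
t_prop = 5340000/192000000 = 0.0278125 s; RTT = 0.055625 s.
Cycle = t_tx + RTT = 0.0556252 s.
Utilization = t_tx / cycle = 2.21405e-07/0.0556252 = 0.000398 %.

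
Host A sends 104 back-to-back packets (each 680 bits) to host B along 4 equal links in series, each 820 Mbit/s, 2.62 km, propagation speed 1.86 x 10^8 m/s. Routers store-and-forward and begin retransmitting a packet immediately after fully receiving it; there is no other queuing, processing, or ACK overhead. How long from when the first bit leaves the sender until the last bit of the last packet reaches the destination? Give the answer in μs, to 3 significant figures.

Per-hop transmission t_tx = L/R = 680/820000000 = 0.829268 μs.
Per-hop propagation t_prop = 2620/186000000 = 14.086 μs.
Pipeline fill: first packet needs 4·t_tx to clear all hops; remaining 103 packets each add one t_tx.
Total = (4+104-1)·t_tx + 4·t_prop = 107·0.829268 + 4·14.086 = 145 μs.

145 μs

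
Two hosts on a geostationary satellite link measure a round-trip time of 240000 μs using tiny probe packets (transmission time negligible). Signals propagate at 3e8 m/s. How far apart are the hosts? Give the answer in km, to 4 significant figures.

One-way propagation = RTT/2 = 120000 μs.
d = s × t = 300000000 × 0.12 = 36000 km.

36000 km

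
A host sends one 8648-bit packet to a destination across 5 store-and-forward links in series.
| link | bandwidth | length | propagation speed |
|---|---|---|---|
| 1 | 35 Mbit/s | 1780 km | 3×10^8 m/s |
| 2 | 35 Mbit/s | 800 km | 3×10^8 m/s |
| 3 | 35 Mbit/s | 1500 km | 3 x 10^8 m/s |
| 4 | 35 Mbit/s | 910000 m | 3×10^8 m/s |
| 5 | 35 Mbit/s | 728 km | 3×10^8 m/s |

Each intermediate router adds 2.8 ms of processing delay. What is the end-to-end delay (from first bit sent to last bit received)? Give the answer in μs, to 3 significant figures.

Transmission delay per hop = L/R = 8648/35000000 = 247.086 μs; 5 hops → 1235.43 μs.
Propagation delays (d/s per hop): 5933.33, 2666.67, 5000, 3033.33, 2426.67 μs; sum = 19060 μs.
Processing at 4 router(s): 4 × 2.8 ms = 11200 μs.
End-to-end = 31500 μs.

31500 μs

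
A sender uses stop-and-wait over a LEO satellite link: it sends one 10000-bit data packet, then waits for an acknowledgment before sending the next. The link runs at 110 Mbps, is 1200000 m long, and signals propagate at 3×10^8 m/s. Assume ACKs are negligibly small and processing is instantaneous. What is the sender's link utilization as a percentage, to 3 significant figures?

t_tx = L/R = 10000/110000000 = 9.09091e-05 s.
t_prop = 1200000/300000000 = 0.004 s; RTT = 0.008 s.
Cycle = t_tx + RTT = 0.00809091 s.
Utilization = t_tx / cycle = 9.09091e-05/0.00809091 = 1.12 %.

1.12 %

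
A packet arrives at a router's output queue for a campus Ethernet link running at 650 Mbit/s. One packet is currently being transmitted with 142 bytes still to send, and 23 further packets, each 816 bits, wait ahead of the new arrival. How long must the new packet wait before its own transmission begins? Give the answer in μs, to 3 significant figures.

30.6 μs

Each queued packet: L/R = 816/650000000 = 1.25538 μs.
23 queued → 28.8738 μs.
Plus remaining 1136 bits of current packet: 1.74769 μs.
Queuing delay = 30.6 μs.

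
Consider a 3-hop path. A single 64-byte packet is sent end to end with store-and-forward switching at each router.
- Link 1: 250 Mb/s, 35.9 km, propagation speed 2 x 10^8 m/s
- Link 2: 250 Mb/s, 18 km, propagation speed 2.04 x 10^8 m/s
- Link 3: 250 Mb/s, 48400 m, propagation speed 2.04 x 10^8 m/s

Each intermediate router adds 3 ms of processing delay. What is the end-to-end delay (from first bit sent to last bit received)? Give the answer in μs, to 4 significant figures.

6511 μs

L = 64 × 8 = 512 bits.
Transmission delay per hop = L/R = 512/250000000 = 2.048 μs; 3 hops → 6.144 μs.
Propagation delays (d/s per hop): 179.5, 88.2353, 237.255 μs; sum = 504.99 μs.
Processing at 2 router(s): 2 × 3 ms = 6000 μs.
End-to-end = 6511 μs.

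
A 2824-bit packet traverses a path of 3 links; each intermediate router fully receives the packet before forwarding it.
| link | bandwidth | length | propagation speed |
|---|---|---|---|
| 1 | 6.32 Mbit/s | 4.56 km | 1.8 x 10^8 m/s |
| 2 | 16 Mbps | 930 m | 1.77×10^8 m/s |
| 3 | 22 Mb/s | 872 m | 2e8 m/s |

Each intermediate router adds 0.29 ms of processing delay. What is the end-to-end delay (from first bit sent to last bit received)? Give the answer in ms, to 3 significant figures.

1.37 ms

Transmission delays (L/R per hop): 0.446835, 0.1765, 0.128364 ms; sum = 0.751699 ms.
Propagation delays (d/s per hop): 0.0253333, 0.00525424, 0.00436 ms; sum = 0.0349476 ms.
Processing at 2 router(s): 2 × 0.29 ms = 0.58 ms.
End-to-end = 1.37 ms.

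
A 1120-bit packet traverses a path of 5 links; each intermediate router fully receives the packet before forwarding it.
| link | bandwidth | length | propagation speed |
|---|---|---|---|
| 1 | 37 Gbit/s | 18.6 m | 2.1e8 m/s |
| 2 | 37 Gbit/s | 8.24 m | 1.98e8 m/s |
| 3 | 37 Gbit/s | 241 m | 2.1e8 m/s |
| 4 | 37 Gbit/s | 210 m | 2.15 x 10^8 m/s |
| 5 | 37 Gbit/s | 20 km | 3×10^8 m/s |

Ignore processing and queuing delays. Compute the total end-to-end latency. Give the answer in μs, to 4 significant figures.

Transmission delay per hop = L/R = 1120/37000000000 = 0.0302703 μs; 5 hops → 0.151351 μs.
Propagation delays (d/s per hop): 0.0885714, 0.0416162, 1.14762, 0.976744, 66.6667 μs; sum = 68.9212 μs.
End-to-end = 69.07 μs.

69.07 μs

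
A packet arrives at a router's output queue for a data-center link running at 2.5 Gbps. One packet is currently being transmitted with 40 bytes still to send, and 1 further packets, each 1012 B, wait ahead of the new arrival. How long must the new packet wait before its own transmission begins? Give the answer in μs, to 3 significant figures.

Each queued packet: L/R = 8096/2500000000 = 3.2384 μs.
1 queued → 3.2384 μs.
Plus remaining 320 bits of current packet: 0.128 μs.
Queuing delay = 3.37 μs.

3.37 μs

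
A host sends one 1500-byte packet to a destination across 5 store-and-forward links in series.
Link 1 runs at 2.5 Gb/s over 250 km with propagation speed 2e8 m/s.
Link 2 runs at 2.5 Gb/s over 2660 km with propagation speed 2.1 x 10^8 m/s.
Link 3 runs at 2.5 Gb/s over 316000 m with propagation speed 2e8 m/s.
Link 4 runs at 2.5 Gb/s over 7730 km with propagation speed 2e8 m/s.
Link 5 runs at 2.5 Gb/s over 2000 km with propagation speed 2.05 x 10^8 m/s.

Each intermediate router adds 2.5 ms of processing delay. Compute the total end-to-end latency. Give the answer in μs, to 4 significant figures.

73930 μs

L = 1500 × 8 = 12000 bits.
Transmission delay per hop = L/R = 12000/2500000000 = 4.8 μs; 5 hops → 24 μs.
Propagation delays (d/s per hop): 1250, 12666.7, 1580, 38650, 9756.1 μs; sum = 63902.8 μs.
Processing at 4 router(s): 4 × 2.5 ms = 10000 μs.
End-to-end = 73930 μs.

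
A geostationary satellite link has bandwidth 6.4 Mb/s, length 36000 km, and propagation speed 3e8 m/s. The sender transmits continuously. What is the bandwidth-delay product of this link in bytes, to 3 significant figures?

Propagation delay = 36000000 / 300000000 = 0.12 s.
BDP = R × t_prop = 6400000 × 0.12 = 768000 bits.
In bytes: 768000/8 = 96000 bytes.

96000 bytes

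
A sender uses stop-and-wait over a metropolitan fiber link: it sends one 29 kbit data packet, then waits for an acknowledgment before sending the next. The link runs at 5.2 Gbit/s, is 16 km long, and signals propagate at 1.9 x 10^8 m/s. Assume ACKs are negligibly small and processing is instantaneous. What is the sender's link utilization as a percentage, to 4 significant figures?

3.205 %

t_tx = L/R = 29000/5200000000 = 5.57692e-06 s.
t_prop = 16000/190000000 = 8.42105e-05 s; RTT = 0.000168421 s.
Cycle = t_tx + RTT = 0.000173998 s.
Utilization = t_tx / cycle = 5.57692e-06/0.000173998 = 3.205 %.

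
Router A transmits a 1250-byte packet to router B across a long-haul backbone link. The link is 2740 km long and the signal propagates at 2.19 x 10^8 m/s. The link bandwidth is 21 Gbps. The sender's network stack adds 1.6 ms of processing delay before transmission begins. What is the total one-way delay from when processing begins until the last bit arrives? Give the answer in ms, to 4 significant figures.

L = 1250 × 8 = 10000 bits.
Transmission delay = L/R = 10000 / 21000000000 = 0.00047619 ms.
Propagation delay = d/s = 2740000 m / 219000000 m/s = 12.5114 ms.
Plus processing delay 1.6 ms = 1.6 ms.
Total = 14.11 ms.

14.11 ms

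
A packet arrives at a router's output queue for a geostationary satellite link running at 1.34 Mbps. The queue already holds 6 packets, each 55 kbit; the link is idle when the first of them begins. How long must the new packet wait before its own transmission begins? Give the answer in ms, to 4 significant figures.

246.3 ms

Each queued packet: L/R = 55000/1340000 = 41.0448 ms.
6 queued → 246.269 ms.
Queuing delay = 246.3 ms.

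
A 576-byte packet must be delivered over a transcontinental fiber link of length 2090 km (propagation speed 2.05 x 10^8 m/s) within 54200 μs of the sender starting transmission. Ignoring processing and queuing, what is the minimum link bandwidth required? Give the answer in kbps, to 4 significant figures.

104.7 kbps

L = 4608 bits.
Propagation delay = 2090000 / 2.05e+08 = 10195.1 μs.
Transmission budget = 54200 − 10195.1 = 44004.9 μs.
R ≥ L / t_tx = 4608 bits / 0.0440049 s = 104.7 kbps.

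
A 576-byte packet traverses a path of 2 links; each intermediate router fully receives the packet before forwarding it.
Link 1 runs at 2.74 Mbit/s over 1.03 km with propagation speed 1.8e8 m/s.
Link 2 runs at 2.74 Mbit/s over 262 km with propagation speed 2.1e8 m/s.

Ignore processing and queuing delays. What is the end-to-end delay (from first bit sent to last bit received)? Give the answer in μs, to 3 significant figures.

L = 576 × 8 = 4608 bits.
Transmission delay per hop = L/R = 4608/2740000 = 1681.75 μs; 2 hops → 3363.5 μs.
Propagation delays (d/s per hop): 5.72222, 1247.62 μs; sum = 1253.34 μs.
End-to-end = 4620 μs.

4620 μs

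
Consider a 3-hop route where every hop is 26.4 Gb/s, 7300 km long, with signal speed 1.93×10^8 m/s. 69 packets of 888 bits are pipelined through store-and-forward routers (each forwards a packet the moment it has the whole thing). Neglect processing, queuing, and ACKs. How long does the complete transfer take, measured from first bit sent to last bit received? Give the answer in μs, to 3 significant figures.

113000 μs

Per-hop transmission t_tx = L/R = 888/26400000000 = 0.0336364 μs.
Per-hop propagation t_prop = 7300000/193000000 = 37823.8 μs.
Pipeline fill: first packet needs 3·t_tx to clear all hops; remaining 68 packets each add one t_tx.
Total = (3+69-1)·t_tx + 3·t_prop = 71·0.0336364 + 3·37823.8 = 113000 μs.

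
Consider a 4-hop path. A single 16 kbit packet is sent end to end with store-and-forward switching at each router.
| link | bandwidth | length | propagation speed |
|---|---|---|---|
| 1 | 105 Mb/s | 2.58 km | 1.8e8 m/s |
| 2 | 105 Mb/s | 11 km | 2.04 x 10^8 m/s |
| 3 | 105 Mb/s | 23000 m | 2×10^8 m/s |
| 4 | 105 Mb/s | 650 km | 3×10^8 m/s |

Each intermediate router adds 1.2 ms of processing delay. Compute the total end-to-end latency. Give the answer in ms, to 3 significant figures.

L = 16000 bits.
Transmission delay per hop = L/R = 16000/105000000 = 0.152381 ms; 4 hops → 0.609524 ms.
Propagation delays (d/s per hop): 0.0143333, 0.0539216, 0.115, 2.16667 ms; sum = 2.34992 ms.
Processing at 3 router(s): 3 × 1.2 ms = 3.6 ms.
End-to-end = 6.56 ms.

6.56 ms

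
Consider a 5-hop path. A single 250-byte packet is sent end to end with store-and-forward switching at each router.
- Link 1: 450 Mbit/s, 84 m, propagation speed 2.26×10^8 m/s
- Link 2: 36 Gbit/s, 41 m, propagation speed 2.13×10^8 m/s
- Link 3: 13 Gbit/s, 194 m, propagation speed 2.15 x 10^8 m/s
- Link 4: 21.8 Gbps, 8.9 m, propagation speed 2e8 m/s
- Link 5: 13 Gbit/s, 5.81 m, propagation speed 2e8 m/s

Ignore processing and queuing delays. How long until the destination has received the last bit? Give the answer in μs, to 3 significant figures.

6.44 μs

L = 250 × 8 = 2000 bits.
Transmission delays (L/R per hop): 4.44444, 0.0555556, 0.153846, 0.0917431, 0.153846 μs; sum = 4.89944 μs.
Propagation delays (d/s per hop): 0.371681, 0.192488, 0.902326, 0.0445, 0.02905 μs; sum = 1.54005 μs.
End-to-end = 6.44 μs.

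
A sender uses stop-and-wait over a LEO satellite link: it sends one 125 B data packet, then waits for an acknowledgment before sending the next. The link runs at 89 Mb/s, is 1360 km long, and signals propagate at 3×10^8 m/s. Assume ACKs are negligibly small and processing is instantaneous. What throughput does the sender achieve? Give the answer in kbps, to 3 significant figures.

110 kbps

t_tx = L/R = 1000/89000000 = 1.1236e-05 s.
t_prop = 1360000/300000000 = 0.00453333 s; RTT = 0.00906667 s.
Cycle = t_tx + RTT = 0.0090779 s.
Throughput = L / cycle = 1000 / 0.0090779 = 110 kbps.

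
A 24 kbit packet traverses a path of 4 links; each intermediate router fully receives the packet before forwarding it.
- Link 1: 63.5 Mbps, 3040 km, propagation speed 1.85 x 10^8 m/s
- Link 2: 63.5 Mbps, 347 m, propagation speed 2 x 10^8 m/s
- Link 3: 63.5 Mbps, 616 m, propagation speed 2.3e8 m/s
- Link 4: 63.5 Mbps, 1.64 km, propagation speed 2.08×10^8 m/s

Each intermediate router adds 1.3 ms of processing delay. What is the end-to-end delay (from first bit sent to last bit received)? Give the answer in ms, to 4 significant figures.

21.86 ms

L = 24000 bits.
Transmission delay per hop = L/R = 24000/63500000 = 0.377953 ms; 4 hops → 1.51181 ms.
Propagation delays (d/s per hop): 16.4324, 0.001735, 0.00267826, 0.00788462 ms; sum = 16.4447 ms.
Processing at 3 router(s): 3 × 1.3 ms = 3.9 ms.
End-to-end = 21.86 ms.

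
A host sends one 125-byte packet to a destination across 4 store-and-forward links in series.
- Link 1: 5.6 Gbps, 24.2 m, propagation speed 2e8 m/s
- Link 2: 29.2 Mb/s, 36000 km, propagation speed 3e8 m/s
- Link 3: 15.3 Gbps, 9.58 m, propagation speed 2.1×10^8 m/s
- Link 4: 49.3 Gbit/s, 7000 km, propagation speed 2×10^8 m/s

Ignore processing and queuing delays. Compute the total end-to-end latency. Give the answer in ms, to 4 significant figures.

L = 125 × 8 = 1000 bits.
Transmission delays (L/R per hop): 0.000178571, 0.0342466, 6.53595e-05, 2.0284e-05 ms; sum = 0.0345108 ms.
Propagation delays (d/s per hop): 0.000121, 120, 4.5619e-05, 35 ms; sum = 155 ms.
End-to-end = 155.0 ms.

155.0 ms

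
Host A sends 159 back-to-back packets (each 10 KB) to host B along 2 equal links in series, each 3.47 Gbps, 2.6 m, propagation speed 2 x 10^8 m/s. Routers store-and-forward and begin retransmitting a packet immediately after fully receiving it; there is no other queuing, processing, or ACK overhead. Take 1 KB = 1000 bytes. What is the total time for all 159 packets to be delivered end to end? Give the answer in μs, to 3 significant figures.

3690 μs

Per-hop transmission t_tx = L/R = 80000/3470000000 = 23.0548 μs.
Per-hop propagation t_prop = 2.6/200000000 = 0.013 μs.
Pipeline fill: first packet needs 2·t_tx to clear all hops; remaining 158 packets each add one t_tx.
Total = (2+159-1)·t_tx + 2·t_prop = 160·23.0548 + 2·0.013 = 3690 μs.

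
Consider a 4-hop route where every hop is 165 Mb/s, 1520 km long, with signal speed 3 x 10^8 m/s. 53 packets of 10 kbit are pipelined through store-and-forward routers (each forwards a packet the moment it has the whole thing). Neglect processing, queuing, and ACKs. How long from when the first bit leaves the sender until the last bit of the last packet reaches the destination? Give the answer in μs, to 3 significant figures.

23700 μs

Per-hop transmission t_tx = L/R = 10000/165000000 = 60.6061 μs.
Per-hop propagation t_prop = 1520000/300000000 = 5066.67 μs.
Pipeline fill: first packet needs 4·t_tx to clear all hops; remaining 52 packets each add one t_tx.
Total = (4+53-1)·t_tx + 4·t_prop = 56·60.6061 + 4·5066.67 = 23700 μs.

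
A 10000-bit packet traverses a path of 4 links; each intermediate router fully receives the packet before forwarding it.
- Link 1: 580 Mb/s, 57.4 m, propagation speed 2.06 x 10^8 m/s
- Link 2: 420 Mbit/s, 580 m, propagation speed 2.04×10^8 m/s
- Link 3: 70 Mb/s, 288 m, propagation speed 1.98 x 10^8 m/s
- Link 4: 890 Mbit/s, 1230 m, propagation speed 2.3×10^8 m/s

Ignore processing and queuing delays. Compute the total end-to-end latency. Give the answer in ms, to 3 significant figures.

0.205 ms

Transmission delays (L/R per hop): 0.0172414, 0.0238095, 0.142857, 0.011236 ms; sum = 0.195144 ms.
Propagation delays (d/s per hop): 0.000278641, 0.00284314, 0.00145455, 0.00534783 ms; sum = 0.00992415 ms.
End-to-end = 0.205 ms.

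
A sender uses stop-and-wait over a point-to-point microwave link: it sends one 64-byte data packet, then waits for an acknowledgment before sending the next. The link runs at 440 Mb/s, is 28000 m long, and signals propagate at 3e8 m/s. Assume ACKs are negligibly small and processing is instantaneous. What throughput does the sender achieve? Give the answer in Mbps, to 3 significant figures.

t_tx = L/R = 512/440000000 = 1.16364e-06 s.
t_prop = 28000/300000000 = 9.33333e-05 s; RTT = 0.000186667 s.
Cycle = t_tx + RTT = 0.00018783 s.
Throughput = L / cycle = 512 / 0.00018783 = 2.73 Mbps.

2.73 Mbps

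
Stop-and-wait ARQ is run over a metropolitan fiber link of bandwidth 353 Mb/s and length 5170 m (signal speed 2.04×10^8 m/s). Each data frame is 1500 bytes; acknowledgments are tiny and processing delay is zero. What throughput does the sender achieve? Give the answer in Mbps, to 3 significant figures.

t_tx = L/R = 12000/353000000 = 3.39943e-05 s.
t_prop = 5170/204000000 = 2.53431e-05 s; RTT = 5.06863e-05 s.
Cycle = t_tx + RTT = 8.46806e-05 s.
Throughput = L / cycle = 12000 / 8.46806e-05 = 142 Mbps.

142 Mbps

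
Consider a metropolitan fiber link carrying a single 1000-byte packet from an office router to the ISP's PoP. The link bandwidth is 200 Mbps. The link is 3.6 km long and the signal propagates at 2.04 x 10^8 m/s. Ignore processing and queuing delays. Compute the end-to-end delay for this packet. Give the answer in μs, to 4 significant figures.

L = 1000 × 8 = 8000 bits.
Transmission delay = L/R = 8000 / 200000000 = 40 μs.
Propagation delay = d/s = 3600 m / 204000000 m/s = 17.6471 μs.
Total = 57.65 μs.

57.65 μs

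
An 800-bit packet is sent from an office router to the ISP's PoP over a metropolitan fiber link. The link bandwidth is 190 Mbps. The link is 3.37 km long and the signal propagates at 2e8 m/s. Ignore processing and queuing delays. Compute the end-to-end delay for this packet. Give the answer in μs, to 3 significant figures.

Transmission delay = L/R = 800 / 190000000 = 4.21053 μs.
Propagation delay = d/s = 3370 m / 200000000 m/s = 16.85 μs.
Total = 21.1 μs.

21.1 μs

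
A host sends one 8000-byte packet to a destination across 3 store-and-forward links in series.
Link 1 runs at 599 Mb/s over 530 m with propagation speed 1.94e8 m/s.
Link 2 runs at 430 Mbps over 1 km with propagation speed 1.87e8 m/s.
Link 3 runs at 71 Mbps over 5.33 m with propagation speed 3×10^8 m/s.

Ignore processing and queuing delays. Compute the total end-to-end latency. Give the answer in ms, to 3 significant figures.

L = 8000 × 8 = 64000 bits.
Transmission delays (L/R per hop): 0.106845, 0.148837, 0.901408 ms; sum = 1.15709 ms.
Propagation delays (d/s per hop): 0.00273196, 0.00534759, 1.77667e-05 ms; sum = 0.00809732 ms.
End-to-end = 1.17 ms.

1.17 ms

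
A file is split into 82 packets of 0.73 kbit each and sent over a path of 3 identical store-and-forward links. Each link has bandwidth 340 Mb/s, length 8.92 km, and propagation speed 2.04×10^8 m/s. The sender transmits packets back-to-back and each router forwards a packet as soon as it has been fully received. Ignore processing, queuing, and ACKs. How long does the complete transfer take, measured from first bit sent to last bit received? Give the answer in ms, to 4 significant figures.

Per-hop transmission t_tx = L/R = 730/340000000 = 0.00214706 ms.
Per-hop propagation t_prop = 8920/204000000 = 0.0437255 ms.
Pipeline fill: first packet needs 3·t_tx to clear all hops; remaining 81 packets each add one t_tx.
Total = (3+82-1)·t_tx + 3·t_prop = 84·0.00214706 + 3·0.0437255 = 0.3115 ms.

0.3115 ms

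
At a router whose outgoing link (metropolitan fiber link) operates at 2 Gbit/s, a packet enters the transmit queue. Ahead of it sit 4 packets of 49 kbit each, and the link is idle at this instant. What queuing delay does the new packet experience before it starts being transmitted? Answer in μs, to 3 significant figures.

98.0 μs

Each queued packet: L/R = 49000/2000000000 = 24.5 μs.
4 queued → 98 μs.
Queuing delay = 98.0 μs.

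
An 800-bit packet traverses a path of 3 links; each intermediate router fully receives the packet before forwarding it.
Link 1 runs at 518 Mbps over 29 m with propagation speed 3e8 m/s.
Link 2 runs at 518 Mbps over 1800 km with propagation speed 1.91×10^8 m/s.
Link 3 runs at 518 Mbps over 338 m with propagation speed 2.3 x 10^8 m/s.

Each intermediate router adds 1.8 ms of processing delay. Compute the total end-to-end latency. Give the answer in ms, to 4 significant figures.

Transmission delay per hop = L/R = 800/518000000 = 0.0015444 ms; 3 hops → 0.0046332 ms.
Propagation delays (d/s per hop): 9.66667e-05, 9.42408, 0.00146957 ms; sum = 9.42565 ms.
Processing at 2 router(s): 2 × 1.8 ms = 3.6 ms.
End-to-end = 13.03 ms.

13.03 ms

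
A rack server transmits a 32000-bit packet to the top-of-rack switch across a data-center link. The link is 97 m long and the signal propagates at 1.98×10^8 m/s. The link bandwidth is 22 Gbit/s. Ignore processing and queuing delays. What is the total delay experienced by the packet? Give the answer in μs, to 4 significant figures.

1.944 μs

Transmission delay = L/R = 32000 / 22000000000 = 1.45455 μs.
Propagation delay = d/s = 97 m / 198000000 m/s = 0.489899 μs.
Total = 1.944 μs.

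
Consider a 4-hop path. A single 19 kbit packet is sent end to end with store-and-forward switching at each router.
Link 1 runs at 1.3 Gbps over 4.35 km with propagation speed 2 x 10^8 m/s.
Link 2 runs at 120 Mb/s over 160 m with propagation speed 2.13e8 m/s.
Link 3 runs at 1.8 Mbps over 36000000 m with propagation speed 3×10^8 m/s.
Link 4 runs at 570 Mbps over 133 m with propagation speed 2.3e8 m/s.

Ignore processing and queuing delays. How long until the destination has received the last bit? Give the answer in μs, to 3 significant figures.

131000 μs

L = 19000 bits.
Transmission delays (L/R per hop): 14.6154, 158.333, 10555.6, 33.3333 μs; sum = 10761.8 μs.
Propagation delays (d/s per hop): 21.75, 0.751174, 120000, 0.578261 μs; sum = 120023 μs.
End-to-end = 131000 μs.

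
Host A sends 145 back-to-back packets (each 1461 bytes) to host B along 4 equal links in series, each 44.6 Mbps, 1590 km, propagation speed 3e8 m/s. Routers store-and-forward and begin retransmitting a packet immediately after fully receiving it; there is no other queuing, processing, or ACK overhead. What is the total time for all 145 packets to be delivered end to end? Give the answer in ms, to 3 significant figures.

Per-hop transmission t_tx = L/R = 11688/44600000 = 0.262063 ms.
Per-hop propagation t_prop = 1590000/300000000 = 5.3 ms.
Pipeline fill: first packet needs 4·t_tx to clear all hops; remaining 144 packets each add one t_tx.
Total = (4+145-1)·t_tx + 4·t_prop = 148·0.262063 + 4·5.3 = 60.0 ms.

60.0 ms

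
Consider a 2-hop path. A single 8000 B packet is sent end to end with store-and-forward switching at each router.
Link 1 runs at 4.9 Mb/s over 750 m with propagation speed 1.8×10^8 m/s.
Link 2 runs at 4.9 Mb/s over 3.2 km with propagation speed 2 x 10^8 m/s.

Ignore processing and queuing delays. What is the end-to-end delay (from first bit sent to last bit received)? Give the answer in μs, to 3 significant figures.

L = 8000 × 8 = 64000 bits.
Transmission delay per hop = L/R = 64000/4900000 = 13061.2 μs; 2 hops → 26122.4 μs.
Propagation delays (d/s per hop): 4.16667, 16 μs; sum = 20.1667 μs.
End-to-end = 26100 μs.

26100 μs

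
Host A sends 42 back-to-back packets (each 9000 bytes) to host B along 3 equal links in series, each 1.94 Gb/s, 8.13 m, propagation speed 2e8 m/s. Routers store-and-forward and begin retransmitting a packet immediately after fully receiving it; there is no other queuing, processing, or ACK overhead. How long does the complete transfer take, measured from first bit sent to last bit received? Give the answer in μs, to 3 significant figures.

Per-hop transmission t_tx = L/R = 72000/1940000000 = 37.1134 μs.
Per-hop propagation t_prop = 8.13/200000000 = 0.04065 μs.
Pipeline fill: first packet needs 3·t_tx to clear all hops; remaining 41 packets each add one t_tx.
Total = (3+42-1)·t_tx + 3·t_prop = 44·37.1134 + 3·0.04065 = 1630 μs.

1630 μs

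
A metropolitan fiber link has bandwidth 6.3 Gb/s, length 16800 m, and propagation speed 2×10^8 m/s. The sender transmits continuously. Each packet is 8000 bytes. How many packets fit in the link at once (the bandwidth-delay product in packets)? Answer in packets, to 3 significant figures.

Propagation delay = 16800 / 200000000 = 8.4e-05 s.
BDP = R × t_prop = 6300000000 × 8.4e-05 = 529200 bits.
In packets of 64000 bits: 8.27 packets.

8.27 packets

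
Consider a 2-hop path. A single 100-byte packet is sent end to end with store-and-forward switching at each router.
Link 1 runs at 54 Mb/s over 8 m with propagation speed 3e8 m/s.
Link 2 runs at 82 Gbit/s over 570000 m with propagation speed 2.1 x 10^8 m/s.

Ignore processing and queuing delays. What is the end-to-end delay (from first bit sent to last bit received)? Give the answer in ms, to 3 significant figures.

L = 100 × 8 = 800 bits.
Transmission delays (L/R per hop): 0.0148148, 9.7561e-06 ms; sum = 0.0148246 ms.
Propagation delays (d/s per hop): 2.66667e-05, 2.71429 ms; sum = 2.71431 ms.
End-to-end = 2.73 ms.

2.73 ms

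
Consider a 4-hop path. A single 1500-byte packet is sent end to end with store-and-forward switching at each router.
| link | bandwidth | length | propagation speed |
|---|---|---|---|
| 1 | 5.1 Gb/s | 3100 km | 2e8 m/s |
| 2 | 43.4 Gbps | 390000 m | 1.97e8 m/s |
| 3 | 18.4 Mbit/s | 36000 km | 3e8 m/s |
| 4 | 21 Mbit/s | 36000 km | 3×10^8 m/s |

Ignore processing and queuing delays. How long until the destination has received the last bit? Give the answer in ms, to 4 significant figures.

L = 1500 × 8 = 12000 bits.
Transmission delays (L/R per hop): 0.00235294, 0.000276498, 0.652174, 0.571429 ms; sum = 1.22623 ms.
Propagation delays (d/s per hop): 15.5, 1.9797, 120, 120 ms; sum = 257.48 ms.
End-to-end = 258.7 ms.

258.7 ms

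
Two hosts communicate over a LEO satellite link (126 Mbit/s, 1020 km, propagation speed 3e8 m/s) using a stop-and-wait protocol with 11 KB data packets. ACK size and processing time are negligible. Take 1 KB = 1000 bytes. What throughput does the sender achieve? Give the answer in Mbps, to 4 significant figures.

t_tx = L/R = 88000/126000000 = 0.000698413 s.
t_prop = 1020000/300000000 = 0.0034 s; RTT = 0.0068 s.
Cycle = t_tx + RTT = 0.00749841 s.
Throughput = L / cycle = 88000 / 0.00749841 = 11.74 Mbps.

11.74 Mbps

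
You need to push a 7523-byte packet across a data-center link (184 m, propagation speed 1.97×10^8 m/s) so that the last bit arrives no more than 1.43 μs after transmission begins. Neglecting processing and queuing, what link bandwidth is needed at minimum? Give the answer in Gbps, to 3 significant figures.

121 Gbps

L = 60184 bits.
Propagation delay = 184 / 197000000 = 0.93401 μs.
Transmission budget = 1.43 − 0.93401 = 0.49599 μs.
R ≥ L / t_tx = 60184 bits / 4.9599e-07 s = 121 Gbps.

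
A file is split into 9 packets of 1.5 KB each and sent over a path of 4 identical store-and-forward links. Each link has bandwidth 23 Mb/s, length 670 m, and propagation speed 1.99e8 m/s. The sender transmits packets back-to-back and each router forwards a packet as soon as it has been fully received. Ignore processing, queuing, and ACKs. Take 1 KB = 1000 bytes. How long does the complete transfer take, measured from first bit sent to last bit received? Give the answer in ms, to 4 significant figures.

6.274 ms

Per-hop transmission t_tx = L/R = 12000/23000000 = 0.521739 ms.
Per-hop propagation t_prop = 670/199000000 = 0.00336683 ms.
Pipeline fill: first packet needs 4·t_tx to clear all hops; remaining 8 packets each add one t_tx.
Total = (4+9-1)·t_tx + 4·t_prop = 12·0.521739 + 4·0.00336683 = 6.274 ms.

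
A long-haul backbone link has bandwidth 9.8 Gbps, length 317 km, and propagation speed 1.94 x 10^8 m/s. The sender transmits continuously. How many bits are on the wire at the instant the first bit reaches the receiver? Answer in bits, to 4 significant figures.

Propagation delay = 317000 / 194000000 = 0.00163402 s.
BDP = R × t_prop = 9800000000 × 0.00163402 = 16013400 bits.

16010000 bits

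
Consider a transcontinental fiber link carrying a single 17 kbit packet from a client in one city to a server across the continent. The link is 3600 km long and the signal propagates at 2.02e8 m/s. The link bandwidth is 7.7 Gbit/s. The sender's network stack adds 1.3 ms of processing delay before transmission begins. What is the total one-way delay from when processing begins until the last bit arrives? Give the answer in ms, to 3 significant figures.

19.1 ms

L = 17000 bits.
Transmission delay = L/R = 17000 / 7700000000 = 0.00220779 ms.
Propagation delay = d/s = 3600000 m / 202000000 m/s = 17.8218 ms.
Plus processing delay 1.3 ms = 1.3 ms.
Total = 19.1 ms.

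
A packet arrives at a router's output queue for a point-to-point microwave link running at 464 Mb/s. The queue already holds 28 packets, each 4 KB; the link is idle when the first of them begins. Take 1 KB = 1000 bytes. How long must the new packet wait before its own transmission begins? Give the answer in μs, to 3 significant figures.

1930 μs

Each queued packet: L/R = 32000/464000000 = 68.9655 μs.
28 queued → 1931.03 μs.
Queuing delay = 1930 μs.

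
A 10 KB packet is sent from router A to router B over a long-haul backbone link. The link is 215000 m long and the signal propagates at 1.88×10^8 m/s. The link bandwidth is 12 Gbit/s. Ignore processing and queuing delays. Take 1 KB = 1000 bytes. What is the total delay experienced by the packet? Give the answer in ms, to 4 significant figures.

L = 80000 bits.
Transmission delay = L/R = 80000 / 12000000000 = 0.00666667 ms.
Propagation delay = d/s = 215000 m / 188000000 m/s = 1.14362 ms.
Total = 1.150 ms.

1.150 ms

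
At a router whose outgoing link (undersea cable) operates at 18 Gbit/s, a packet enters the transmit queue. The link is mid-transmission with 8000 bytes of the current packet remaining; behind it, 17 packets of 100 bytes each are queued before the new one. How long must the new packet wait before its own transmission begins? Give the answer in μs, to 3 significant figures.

4.31 μs

Each queued packet: L/R = 800/18000000000 = 0.0444444 μs.
17 queued → 0.755556 μs.
Plus remaining 64000 bits of current packet: 3.55556 μs.
Queuing delay = 4.31 μs.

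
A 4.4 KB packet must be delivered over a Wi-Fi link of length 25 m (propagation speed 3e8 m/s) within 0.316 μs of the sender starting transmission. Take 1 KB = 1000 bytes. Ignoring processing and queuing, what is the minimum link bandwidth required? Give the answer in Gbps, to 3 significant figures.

151 Gbps

L = 35200 bits.
Propagation delay = 25 / 300000000 = 0.0833333 μs.
Transmission budget = 0.316 − 0.0833333 = 0.232667 μs.
R ≥ L / t_tx = 35200 bits / 2.32667e-07 s = 151 Gbps.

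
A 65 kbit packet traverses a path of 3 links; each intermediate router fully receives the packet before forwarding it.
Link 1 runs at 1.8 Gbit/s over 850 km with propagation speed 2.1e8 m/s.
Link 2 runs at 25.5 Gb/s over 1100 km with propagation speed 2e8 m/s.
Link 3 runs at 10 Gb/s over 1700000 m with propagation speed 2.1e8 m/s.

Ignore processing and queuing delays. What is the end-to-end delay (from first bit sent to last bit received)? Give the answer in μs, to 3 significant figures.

17700 μs

L = 65000 bits.
Transmission delays (L/R per hop): 36.1111, 2.54902, 6.5 μs; sum = 45.1601 μs.
Propagation delays (d/s per hop): 4047.62, 5500, 8095.24 μs; sum = 17642.9 μs.
End-to-end = 17700 μs.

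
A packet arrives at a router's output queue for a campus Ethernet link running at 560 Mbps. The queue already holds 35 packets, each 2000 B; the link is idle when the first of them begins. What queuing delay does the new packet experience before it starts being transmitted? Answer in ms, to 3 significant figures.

1.00 ms

Each queued packet: L/R = 16000/560000000 = 0.0285714 ms.
35 queued → 1 ms.
Queuing delay = 1.00 ms.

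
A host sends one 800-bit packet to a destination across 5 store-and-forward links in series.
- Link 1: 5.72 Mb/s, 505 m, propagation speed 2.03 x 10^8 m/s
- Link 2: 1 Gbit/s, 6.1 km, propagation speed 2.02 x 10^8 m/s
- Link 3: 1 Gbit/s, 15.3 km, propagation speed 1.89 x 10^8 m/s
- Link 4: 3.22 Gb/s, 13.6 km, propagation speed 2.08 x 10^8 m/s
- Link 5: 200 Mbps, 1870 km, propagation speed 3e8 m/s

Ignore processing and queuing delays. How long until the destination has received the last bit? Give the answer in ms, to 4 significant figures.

6.558 ms

Transmission delays (L/R per hop): 0.13986, 0.0008, 0.0008, 0.000248447, 0.004 ms; sum = 0.145709 ms.
Propagation delays (d/s per hop): 0.00248768, 0.030198, 0.0809524, 0.0653846, 6.23333 ms; sum = 6.41236 ms.
End-to-end = 6.558 ms.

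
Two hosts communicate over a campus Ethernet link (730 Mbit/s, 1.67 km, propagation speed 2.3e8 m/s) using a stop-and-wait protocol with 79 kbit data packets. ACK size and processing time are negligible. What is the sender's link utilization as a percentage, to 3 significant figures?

88.2 %

t_tx = L/R = 79000/730000000 = 0.000108219 s.
t_prop = 1670/2.3e+08 = 7.26087e-06 s; RTT = 1.45217e-05 s.
Cycle = t_tx + RTT = 0.000122741 s.
Utilization = t_tx / cycle = 0.000108219/0.000122741 = 88.2 %.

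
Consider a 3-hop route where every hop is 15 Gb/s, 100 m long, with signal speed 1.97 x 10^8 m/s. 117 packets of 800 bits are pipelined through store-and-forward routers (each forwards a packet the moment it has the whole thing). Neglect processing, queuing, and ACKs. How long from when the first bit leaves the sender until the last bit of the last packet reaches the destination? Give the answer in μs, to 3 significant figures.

7.87 μs

Per-hop transmission t_tx = L/R = 800/15000000000 = 0.0533333 μs.
Per-hop propagation t_prop = 100/197000000 = 0.507614 μs.
Pipeline fill: first packet needs 3·t_tx to clear all hops; remaining 116 packets each add one t_tx.
Total = (3+117-1)·t_tx + 3·t_prop = 119·0.0533333 + 3·0.507614 = 7.87 μs.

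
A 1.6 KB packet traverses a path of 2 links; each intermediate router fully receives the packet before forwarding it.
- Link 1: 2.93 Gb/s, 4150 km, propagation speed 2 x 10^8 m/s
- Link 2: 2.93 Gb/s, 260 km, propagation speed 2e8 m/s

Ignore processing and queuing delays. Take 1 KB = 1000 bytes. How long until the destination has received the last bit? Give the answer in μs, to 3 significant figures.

L = 12800 bits.
Transmission delay per hop = L/R = 12800/2930000000 = 4.3686 μs; 2 hops → 8.7372 μs.
Propagation delays (d/s per hop): 20750, 1300 μs; sum = 22050 μs.
End-to-end = 22100 μs.

22100 μs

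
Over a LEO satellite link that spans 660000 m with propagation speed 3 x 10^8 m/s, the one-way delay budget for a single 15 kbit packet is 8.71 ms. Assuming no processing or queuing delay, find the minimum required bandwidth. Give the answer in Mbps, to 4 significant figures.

2.304 Mbps

Propagation delay = 660000 / 300000000 = 2.2 ms.
Transmission budget = 8.71 − 2.2 = 6.51 ms.
R ≥ L / t_tx = 15000 bits / 0.00651 s = 2.304 Mbps.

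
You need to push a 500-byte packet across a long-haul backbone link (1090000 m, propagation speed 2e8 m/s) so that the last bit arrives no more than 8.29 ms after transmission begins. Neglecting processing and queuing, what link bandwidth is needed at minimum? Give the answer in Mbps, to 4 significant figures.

L = 4000 bits.
Propagation delay = 1090000 / 200000000 = 5.45 ms.
Transmission budget = 8.29 − 5.45 = 2.84 ms.
R ≥ L / t_tx = 4000 bits / 0.00284 s = 1.408 Mbps.

1.408 Mbps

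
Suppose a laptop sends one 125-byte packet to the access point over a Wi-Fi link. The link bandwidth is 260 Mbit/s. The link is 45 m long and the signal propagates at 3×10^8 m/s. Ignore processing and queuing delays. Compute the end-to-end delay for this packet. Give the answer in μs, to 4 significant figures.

L = 125 × 8 = 1000 bits.
Transmission delay = L/R = 1000 / 260000000 = 3.84615 μs.
Propagation delay = d/s = 45 m / 300000000 m/s = 0.15 μs.
Total = 3.996 μs.

3.996 μs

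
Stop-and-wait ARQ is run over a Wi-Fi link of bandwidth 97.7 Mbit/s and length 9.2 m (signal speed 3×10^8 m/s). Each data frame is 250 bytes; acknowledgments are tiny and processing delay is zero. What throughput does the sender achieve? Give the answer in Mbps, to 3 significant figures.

t_tx = L/R = 2000/97700000 = 2.04708e-05 s.
t_prop = 9.2/300000000 = 3.06667e-08 s; RTT = 6.13333e-08 s.
Cycle = t_tx + RTT = 2.05322e-05 s.
Throughput = L / cycle = 2000 / 2.05322e-05 = 97.4 Mbps.

97.4 Mbps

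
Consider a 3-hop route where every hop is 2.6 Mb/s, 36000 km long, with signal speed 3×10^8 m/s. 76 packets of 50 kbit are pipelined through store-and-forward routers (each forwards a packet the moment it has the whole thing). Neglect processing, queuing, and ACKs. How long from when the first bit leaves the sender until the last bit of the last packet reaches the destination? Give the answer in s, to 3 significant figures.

Per-hop transmission t_tx = L/R = 50000/2600000 = 0.0192308 s.
Per-hop propagation t_prop = 36000000/300000000 = 0.12 s.
Pipeline fill: first packet needs 3·t_tx to clear all hops; remaining 75 packets each add one t_tx.
Total = (3+76-1)·t_tx + 3·t_prop = 78·0.0192308 + 3·0.12 = 1.86 s.

1.86 s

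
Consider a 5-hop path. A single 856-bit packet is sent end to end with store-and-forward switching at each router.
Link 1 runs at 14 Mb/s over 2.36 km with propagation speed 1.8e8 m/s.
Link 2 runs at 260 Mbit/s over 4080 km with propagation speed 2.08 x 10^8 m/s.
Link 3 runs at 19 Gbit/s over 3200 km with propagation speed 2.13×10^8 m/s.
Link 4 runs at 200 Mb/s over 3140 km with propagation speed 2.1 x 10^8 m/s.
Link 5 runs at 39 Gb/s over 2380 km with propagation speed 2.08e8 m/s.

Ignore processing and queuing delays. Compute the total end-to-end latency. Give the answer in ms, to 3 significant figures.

Transmission delays (L/R per hop): 0.0611429, 0.00329231, 4.50526e-05, 0.00428, 2.19487e-05 ms; sum = 0.0687822 ms.
Propagation delays (d/s per hop): 0.0131111, 19.6154, 15.0235, 14.9524, 11.4423 ms; sum = 61.0467 ms.
End-to-end = 61.1 ms.

61.1 ms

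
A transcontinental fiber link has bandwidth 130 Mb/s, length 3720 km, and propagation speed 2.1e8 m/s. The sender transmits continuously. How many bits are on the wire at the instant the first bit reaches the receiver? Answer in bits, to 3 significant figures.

2300000 bits

Propagation delay = 3720000 / 210000000 = 0.0177143 s.
BDP = R × t_prop = 130000000 × 0.0177143 = 2302860 bits.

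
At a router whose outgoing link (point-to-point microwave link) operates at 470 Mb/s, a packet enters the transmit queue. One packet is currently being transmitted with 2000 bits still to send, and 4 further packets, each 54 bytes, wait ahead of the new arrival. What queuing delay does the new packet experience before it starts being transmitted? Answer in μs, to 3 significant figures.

7.93 μs

Each queued packet: L/R = 432/470000000 = 0.919149 μs.
4 queued → 3.6766 μs.
Plus remaining 2000 bits of current packet: 4.25532 μs.
Queuing delay = 7.93 μs.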